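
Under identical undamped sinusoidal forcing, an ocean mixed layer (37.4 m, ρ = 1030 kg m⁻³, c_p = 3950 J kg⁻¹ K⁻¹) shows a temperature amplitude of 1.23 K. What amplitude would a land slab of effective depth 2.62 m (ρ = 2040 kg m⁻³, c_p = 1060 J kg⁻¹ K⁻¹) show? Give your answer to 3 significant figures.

C_ocean = 1.52×10^8 J/(m²·K); C_land = 5.67×10^6 J/(m²·K).
A ∝ 1/C ⇒ A_land = A_ocean × C_ocean/C_land = 1.23 × 26.9 = 33.0 K.

33.0 K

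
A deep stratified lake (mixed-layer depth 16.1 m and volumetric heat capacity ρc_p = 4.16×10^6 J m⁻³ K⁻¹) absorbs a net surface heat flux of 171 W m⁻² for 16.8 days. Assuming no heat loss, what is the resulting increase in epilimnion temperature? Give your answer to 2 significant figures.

3.7 K

Areal heat capacity C = ρc_p × D = 4.16×10^6 × 16.1 = 6.70×10^7 J/(m^2 K).
Net heat input Q = F Δt = 171 × (16.8 days × 86400 s/day) = 2.48×10^8 J/m².
ΔT = Q / C = 2.48×10^8 / 6.70×10^7 = 3.71 K.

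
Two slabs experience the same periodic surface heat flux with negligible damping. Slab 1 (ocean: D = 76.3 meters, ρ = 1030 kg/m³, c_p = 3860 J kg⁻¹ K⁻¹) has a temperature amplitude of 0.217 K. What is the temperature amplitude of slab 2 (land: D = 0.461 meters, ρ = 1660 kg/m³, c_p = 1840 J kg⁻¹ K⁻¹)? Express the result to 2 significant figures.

47 K

C_ocean = 3.03×10^8 J/(m²·K); C_land = 1.41×10^6 J/(m²·K).
A ∝ 1/C ⇒ A_land = A_ocean × C_ocean/C_land = 0.217 × 215 = 46.8 K.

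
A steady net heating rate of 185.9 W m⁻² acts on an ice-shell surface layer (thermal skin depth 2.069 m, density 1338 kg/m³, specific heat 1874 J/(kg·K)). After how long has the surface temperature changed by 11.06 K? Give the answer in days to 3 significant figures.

3.57 days

Areal heat capacity C = ρ c_p D = 1338 × 1874 × 2.069 = 5.19×10^6 J/(m²·K).
Time required: Δt = C ΔT / F = 5.19×10^6 × 11.06 / 185.9 = 3.09×10^5 s.
In days: 3.09×10^5 s / (86400 s/day) = 3.57 days.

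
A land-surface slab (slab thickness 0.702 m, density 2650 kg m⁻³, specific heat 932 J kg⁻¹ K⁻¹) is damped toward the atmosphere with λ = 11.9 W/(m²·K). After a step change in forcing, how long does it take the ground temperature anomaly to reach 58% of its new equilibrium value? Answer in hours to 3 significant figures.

35.1 hours

Areal heat capacity C = ρ c_p D = 2650 × 932 × 0.702 = 1.73×10^6 J/(m²·K).
τ = C / λ = 1.73×10^6 / 11.9 = 1.46×10^5 s.
Fraction reached: 1 − e^(−t/τ) = 0.58 ⇒ t = −τ ln(1 − 0.58) = τ × 0.868.
t = 1.26×10^5 s = 35.1 hours.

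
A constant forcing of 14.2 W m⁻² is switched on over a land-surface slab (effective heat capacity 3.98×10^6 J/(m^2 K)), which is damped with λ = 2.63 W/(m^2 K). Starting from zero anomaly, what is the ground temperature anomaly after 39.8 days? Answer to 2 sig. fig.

4.8 K

Areal heat capacity C = 3.98×10^6 J/(m^2 K) (given).
τ = C / λ = 3.98×10^6 / 2.63 = 1.51×10^6 s.
Equilibrium anomaly ΔT_eq = F / λ = 14.2 / 2.63 = 5.40 K.
t = 39.8 days = 3.44×10^6 s, so t/τ = 2.27.
ΔT(t) = ΔT_eq (1 − e^(−t/τ)) = 5.40 × (1 − e^−2.27) = 4.84 K.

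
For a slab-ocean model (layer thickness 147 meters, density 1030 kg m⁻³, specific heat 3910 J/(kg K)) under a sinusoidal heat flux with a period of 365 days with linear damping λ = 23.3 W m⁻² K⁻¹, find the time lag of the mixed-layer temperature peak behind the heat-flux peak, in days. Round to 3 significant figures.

79.9 days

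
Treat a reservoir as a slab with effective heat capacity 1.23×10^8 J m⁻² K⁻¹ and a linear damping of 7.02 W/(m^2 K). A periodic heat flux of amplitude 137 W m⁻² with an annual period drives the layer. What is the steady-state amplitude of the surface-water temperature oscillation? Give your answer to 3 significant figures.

5.37 K

Areal heat capacity C = 1.23×10^8 J m⁻² K⁻¹ (given).
Angular frequency ω = 2π / T = 2π / 3.15×10^7 s = 1.99×10^-7 s⁻¹.
√((Cω)² + λ²) = √((24.5)² + 7.02²) = 25.5 W/(m²·K).
Amplitude A = F₀ / √((Cω)²+λ²) = 137 / 25.5 = 5.37 K.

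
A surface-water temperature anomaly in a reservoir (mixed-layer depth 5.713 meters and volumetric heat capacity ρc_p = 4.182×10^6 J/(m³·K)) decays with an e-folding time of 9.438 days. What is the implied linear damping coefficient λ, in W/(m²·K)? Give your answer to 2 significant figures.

Areal heat capacity C = ρc_p × D = 4.182×10^6 × 5.713 = 2.39×10^7 J m⁻² K⁻¹.
τ = 9.438 days = 8.15×10^5 s.
λ = C / τ = 2.39×10^7 / 8.15×10^5 = 29.3 W/(m²·K).

29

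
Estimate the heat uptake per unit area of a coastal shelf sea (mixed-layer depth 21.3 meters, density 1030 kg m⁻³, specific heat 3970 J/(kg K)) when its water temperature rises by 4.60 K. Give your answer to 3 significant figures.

Areal heat capacity C = ρ c_p D = 1030 × 3970 × 21.3 = 8.71×10^7 J/(m^2 K).
ΔQ = C ΔT = 8.71×10^7 × 4.60 = 4.01×10^8 J/m².

4.01×10^8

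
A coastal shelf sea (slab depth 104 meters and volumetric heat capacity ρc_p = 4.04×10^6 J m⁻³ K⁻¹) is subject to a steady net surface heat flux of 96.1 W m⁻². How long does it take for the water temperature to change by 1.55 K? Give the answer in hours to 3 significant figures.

1880 hours

Areal heat capacity C = ρc_p × D = 4.04×10^6 × 104 = 4.20×10^8 J m⁻² K⁻¹.
Time required: Δt = C ΔT / F = 4.20×10^8 × 1.55 / 96.1 = 6.78×10^6 s.
In hours: 6.78×10^6 s / (3600 s/hour) = 1880 hours.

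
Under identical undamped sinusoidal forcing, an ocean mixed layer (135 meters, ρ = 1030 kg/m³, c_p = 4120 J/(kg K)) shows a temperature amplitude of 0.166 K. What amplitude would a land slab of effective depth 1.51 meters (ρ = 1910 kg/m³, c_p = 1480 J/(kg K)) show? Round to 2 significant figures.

22 K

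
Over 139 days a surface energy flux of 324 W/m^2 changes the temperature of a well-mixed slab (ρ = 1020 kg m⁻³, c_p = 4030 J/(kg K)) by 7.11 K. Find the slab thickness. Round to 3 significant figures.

Heat input Q = F Δt = 324 × 1.20×10^7 s = 3.89×10^9 J/m².
Required areal heat capacity C = Q / ΔT = 5.47×10^8 J/(m²·K).
Depth D = C / (ρ c_p) = 5.47×10^8 / (1020 × 4030) = 133 m.

133 m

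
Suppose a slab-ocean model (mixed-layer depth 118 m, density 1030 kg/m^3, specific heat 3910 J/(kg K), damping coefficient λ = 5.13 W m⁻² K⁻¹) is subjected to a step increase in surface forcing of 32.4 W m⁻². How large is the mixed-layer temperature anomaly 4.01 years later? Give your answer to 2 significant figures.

4.7 K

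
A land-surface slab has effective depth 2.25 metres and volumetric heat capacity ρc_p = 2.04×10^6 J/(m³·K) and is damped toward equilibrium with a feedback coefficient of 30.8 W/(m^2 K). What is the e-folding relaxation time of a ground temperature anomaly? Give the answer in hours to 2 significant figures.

Areal heat capacity C = ρc_p × D = 2.04×10^6 × 2.25 = 4.59×10^6 J m⁻² K⁻¹.
Relaxation time τ = C / λ = 4.59×10^6 / 30.8 = 1.49×10^5 s.
In hours: 1.49×10^5 s / (3600 s/hour) = 41.4 hours.

41 hours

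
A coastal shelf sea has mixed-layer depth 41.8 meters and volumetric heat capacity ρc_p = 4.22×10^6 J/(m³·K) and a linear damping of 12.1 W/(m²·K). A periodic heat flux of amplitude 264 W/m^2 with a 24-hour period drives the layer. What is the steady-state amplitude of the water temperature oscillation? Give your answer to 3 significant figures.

Areal heat capacity C = ρc_p × D = 4.22×10^6 × 41.8 = 1.76×10^8 J m⁻² K⁻¹.
Angular frequency ω = 2π / T = 2π / 86400 s = 7.27×10^-5 s⁻¹.
√((Cω)² + λ²) = √((12800)² + 12.1²) = 12800 W/(m²·K).
Amplitude A = F₀ / √((Cω)²+λ²) = 264 / 12800 = 0.0206 K.

0.0206 K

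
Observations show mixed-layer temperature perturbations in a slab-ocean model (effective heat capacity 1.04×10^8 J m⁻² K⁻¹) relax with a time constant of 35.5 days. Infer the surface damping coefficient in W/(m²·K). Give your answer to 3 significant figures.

Areal heat capacity C = 1.04×10^8 J m⁻² K⁻¹ (given).
τ = 35.5 days = 3.07×10^6 s.
λ = C / τ = 1.04×10^8 / 3.07×10^6 = 33.9 W/(m²·K).

33.9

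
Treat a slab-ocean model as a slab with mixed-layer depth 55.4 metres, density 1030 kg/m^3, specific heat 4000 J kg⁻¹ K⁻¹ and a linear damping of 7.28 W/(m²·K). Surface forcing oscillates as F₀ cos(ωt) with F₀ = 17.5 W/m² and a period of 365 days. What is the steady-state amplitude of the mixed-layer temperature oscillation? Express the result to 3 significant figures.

Areal heat capacity C = ρ c_p D = 1030 × 4000 × 55.4 = 2.28×10^8 J/(m²·K).
Angular frequency ω = 2π / T = 2π / 3.15×10^7 s = 1.99×10^-7 s⁻¹.
√((Cω)² + λ²) = √((45.5)² + 7.28²) = 46.1 W/(m²·K).
Amplitude A = F₀ / √((Cω)²+λ²) = 17.5 / 46.1 = 0.380 K.

0.380 K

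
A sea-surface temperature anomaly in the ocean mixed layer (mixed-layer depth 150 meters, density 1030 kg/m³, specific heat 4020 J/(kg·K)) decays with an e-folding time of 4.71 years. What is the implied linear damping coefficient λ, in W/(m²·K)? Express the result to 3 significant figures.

Areal heat capacity C = ρ c_p D = 1030 × 4020 × 150 = 6.21×10^8 J/(m^2 K).
τ = 4.71 years = 1.49×10^8 s.
λ = C / τ = 6.21×10^8 / 1.49×10^8 = 4.18 W/(m²·K).

4.18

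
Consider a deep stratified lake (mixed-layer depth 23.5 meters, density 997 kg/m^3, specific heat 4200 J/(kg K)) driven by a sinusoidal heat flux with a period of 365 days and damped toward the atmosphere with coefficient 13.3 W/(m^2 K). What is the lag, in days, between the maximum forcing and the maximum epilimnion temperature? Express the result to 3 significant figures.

Areal heat capacity C = ρ c_p D = 997 × 4200 × 23.5 = 9.84×10^7 J/(m²·K).
ω = 2π / 3.15×10^7 s = 1.99×10^-7 s⁻¹.
Phase lag φ = arctan(Cω/λ) = arctan(19.6/13.3) = 0.975 rad.
Time lag = φ / ω = 0.975 / 1.99×10^-7 = 4.89×10^6 s = 56.6 days.

56.6 days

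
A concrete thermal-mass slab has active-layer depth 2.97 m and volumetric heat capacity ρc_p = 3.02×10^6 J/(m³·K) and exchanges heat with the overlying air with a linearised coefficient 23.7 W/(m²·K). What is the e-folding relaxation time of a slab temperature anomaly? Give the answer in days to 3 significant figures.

4.38 days

Areal heat capacity C = ρc_p × D = 3.02×10^6 × 2.97 = 8.97×10^6 J/(m^2 K).
Relaxation time τ = C / λ = 8.97×10^6 / 23.7 = 3.78×10^5 s.
In days: 3.78×10^5 s / (86400 s/day) = 4.38 days.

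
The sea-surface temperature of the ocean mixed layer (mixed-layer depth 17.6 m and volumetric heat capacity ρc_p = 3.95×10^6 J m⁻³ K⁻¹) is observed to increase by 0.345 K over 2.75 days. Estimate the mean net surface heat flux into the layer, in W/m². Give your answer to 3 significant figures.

Areal heat capacity C = ρc_p × D = 3.95×10^6 × 17.6 = 6.95×10^7 J/(m²·K).
Required heat per unit area: Q = C ΔT = 6.95×10^7 × 0.345 = 2.40×10^7 J/m².
Flux F = Q / Δt = 2.40×10^7 / 2.38×10^5 s = 101 W/m².

101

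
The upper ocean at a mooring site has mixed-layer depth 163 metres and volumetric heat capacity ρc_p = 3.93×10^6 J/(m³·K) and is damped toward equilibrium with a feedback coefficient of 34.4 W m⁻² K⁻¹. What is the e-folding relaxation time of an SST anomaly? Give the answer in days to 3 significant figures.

216 days

Areal heat capacity C = ρc_p × D = 3.93×10^6 × 163 = 6.41×10^8 J/(m²·K).
Relaxation time τ = C / λ = 6.41×10^8 / 34.4 = 1.86×10^7 s.
In days: 1.86×10^7 s / (86400 s/day) = 216 days.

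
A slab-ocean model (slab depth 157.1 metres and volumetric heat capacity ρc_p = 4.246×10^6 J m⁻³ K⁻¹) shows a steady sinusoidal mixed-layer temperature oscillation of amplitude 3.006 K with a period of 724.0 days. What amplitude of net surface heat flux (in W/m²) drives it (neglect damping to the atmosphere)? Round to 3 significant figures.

201

Areal heat capacity C = ρc_p × D = 4.246×10^6 × 157.1 = 6.67×10^8 J/(m²·K).
ω = 2π / 6.26×10^7 s = 1.00×10^-7 s⁻¹.
Cω = 6.67×10^8 × 1.00×10^-7 = 67.0 W/(m²·K).
F₀ = A × Cω = 3.006 × 67.0 = 201 W/m².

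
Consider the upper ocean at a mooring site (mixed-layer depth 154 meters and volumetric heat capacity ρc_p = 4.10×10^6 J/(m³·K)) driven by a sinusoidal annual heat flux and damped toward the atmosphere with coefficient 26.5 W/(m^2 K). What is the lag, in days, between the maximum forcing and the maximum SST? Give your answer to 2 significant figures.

79 days

Areal heat capacity C = ρc_p × D = 4.10×10^6 × 154 = 6.31×10^8 J/(m²·K).
ω = 2π / 3.15×10^7 s = 1.99×10^-7 s⁻¹.
Phase lag φ = arctan(Cω/λ) = arctan(126/26.5) = 1.36 rad.
Time lag = φ / ω = 1.36 / 1.99×10^-7 = 6.84×10^6 s = 79.2 days.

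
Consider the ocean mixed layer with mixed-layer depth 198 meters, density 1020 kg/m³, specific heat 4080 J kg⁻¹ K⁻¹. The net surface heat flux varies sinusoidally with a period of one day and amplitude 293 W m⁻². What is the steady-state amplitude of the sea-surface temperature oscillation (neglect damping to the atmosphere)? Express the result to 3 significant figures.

0.00489 K

Areal heat capacity C = ρ c_p D = 1020 × 4080 × 198 = 8.24×10^8 J m⁻² K⁻¹.
Angular frequency ω = 2π / T = 2π / 86400 s = 7.27×10^-5 s⁻¹.
Cω = 8.24×10^8 × 7.27×10^-5 = 59900 W/(m²·K).
Amplitude A = F₀ / (Cω) = 293 / 59900 = 0.00489 K.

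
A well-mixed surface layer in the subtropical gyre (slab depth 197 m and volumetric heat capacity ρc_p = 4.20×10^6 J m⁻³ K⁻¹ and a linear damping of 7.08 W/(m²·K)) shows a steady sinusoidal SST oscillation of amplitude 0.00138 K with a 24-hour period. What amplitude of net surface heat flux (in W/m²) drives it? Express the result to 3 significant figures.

83.0

Areal heat capacity C = ρc_p × D = 4.20×10^6 × 197 = 8.27×10^8 J/(m²·K).
ω = 2π / 86400 s = 7.27×10^-5 s⁻¹.
√((Cω)² + λ²) = √((60200)² + 7.08²) = 60200 W/(m²·K).
F₀ = A × √((Cω)²+λ²) = 0.00138 × 60200 = 83.0 W/m².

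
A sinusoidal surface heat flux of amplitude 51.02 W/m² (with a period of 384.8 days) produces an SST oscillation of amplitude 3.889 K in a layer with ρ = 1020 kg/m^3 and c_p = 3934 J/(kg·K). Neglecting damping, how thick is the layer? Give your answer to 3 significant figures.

17.3 m

ω = 2π / 3.32×10^7 s = 1.89×10^-7 s⁻¹.
Required C = F₀ / (A ω) = 51.02 / (3.889 × 1.89×10^-7) = 6.94×10^7 J/(m²·K).
D = C / (ρ c_p) = 6.94×10^7 / (1020 × 3934) = 17.3 m.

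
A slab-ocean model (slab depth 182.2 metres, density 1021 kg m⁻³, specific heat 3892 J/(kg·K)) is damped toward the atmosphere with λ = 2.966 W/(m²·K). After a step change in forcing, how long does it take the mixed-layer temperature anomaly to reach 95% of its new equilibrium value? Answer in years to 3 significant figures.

Areal heat capacity C = ρ c_p D = 1021 × 3892 × 182.2 = 7.24×10^8 J m⁻² K⁻¹.
τ = C / λ = 7.24×10^8 / 2.966 = 2.44×10^8 s.
Fraction reached: 1 − e^(−t/τ) = 0.95 ⇒ t = −τ ln(1 − 0.95) = τ × 3.00.
t = 7.31×10^8 s = 23.2 years.

23.2 years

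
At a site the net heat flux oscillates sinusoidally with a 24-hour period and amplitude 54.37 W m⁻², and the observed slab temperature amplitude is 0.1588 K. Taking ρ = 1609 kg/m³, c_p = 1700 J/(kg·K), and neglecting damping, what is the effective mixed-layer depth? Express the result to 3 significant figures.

ω = 2π / 86400 s = 7.27×10^-5 s⁻¹.
Required C = F₀ / (A ω) = 54.37 / (0.1588 × 7.27×10^-5) = 4.71×10^6 J/(m²·K).
D = C / (ρ c_p) = 4.71×10^6 / (1609 × 1700) = 1.72 m.

1.72 m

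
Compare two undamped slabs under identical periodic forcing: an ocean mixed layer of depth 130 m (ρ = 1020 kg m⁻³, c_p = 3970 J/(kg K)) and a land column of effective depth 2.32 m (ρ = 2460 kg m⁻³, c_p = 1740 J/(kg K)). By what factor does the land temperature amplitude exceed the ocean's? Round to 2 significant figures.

C_ocean = 1020 × 3970 × 130 = 5.26×10^8 J/(m²·K).
C_land = 2460 × 1740 × 2.32 = 9.93×10^6 J/(m²·K).
Undamped amplitude ∝ 1/C, so A_land/A_ocean = C_ocean/C_land = 53.0.

53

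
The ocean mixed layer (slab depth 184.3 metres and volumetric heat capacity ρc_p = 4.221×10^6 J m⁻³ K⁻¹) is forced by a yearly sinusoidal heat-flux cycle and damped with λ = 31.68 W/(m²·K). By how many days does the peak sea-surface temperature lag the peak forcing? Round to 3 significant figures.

Areal heat capacity C = ρc_p × D = 4.221×10^6 × 184.3 = 7.78×10^8 J m⁻² K⁻¹.
ω = 2π / 3.15×10^7 s = 1.99×10^-7 s⁻¹.
Phase lag φ = arctan(Cω/λ) = arctan(155/31.68) = 1.37 rad.
Time lag = φ / ω = 1.37 / 1.99×10^-7 = 6.87×10^6 s = 79.5 days.

79.5 days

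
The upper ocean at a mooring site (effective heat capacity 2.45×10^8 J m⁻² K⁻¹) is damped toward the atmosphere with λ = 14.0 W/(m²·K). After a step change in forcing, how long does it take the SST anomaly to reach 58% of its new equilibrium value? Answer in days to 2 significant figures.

180 days

Areal heat capacity C = 2.45×10^8 J m⁻² K⁻¹ (given).
τ = C / λ = 2.45×10^8 / 14.0 = 1.75×10^7 s.
Fraction reached: 1 − e^(−t/τ) = 0.58 ⇒ t = −τ ln(1 − 0.58) = τ × 0.868.
t = 1.52×10^7 s = 176 days.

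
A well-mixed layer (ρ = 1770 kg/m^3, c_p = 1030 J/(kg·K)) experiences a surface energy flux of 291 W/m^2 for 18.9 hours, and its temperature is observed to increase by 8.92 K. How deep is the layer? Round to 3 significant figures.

1.22 m

Heat input Q = F Δt = 291 × 68000 s = 1.98×10^7 J/m².
Required areal heat capacity C = Q / ΔT = 2.22×10^6 J/(m²·K).
Depth D = C / (ρ c_p) = 2.22×10^6 / (1770 × 1030) = 1.22 m.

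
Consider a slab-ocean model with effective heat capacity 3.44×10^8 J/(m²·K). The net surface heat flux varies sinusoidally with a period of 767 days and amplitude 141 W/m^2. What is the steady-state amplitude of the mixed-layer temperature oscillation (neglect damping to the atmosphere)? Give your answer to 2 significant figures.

4.3 K

Areal heat capacity C = 3.44×10^8 J/(m²·K) (given).
Angular frequency ω = 2π / T = 2π / 6.63×10^7 s = 9.48×10^-8 s⁻¹.
Cω = 3.44×10^8 × 9.48×10^-8 = 32.6 W/(m²·K).
Amplitude A = F₀ / (Cω) = 141 / 32.6 = 4.32 K.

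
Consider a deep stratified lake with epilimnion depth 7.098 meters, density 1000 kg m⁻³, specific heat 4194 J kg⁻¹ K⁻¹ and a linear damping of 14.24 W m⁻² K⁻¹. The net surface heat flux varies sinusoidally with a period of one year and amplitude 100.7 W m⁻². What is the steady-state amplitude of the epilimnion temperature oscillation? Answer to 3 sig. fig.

6.53 K

Areal heat capacity C = ρ c_p D = 1000 × 4194 × 7.098 = 2.98×10^7 J/(m²·K).
Angular frequency ω = 2π / T = 2π / 3.15×10^7 s = 1.99×10^-7 s⁻¹.
√((Cω)² + λ²) = √((5.93)² + 14.24²) = 15.4 W/(m²·K).
Amplitude A = F₀ / √((Cω)²+λ²) = 100.7 / 15.4 = 6.53 K.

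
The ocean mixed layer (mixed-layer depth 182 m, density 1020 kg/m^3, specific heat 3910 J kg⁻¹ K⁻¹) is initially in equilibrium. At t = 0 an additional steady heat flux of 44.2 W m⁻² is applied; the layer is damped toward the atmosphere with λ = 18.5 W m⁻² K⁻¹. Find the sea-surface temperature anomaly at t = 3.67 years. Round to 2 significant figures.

Areal heat capacity C = ρ c_p D = 1020 × 3910 × 182 = 7.26×10^8 J/(m^2 K).
τ = C / λ = 7.26×10^8 / 18.5 = 3.92×10^7 s.
Equilibrium anomaly ΔT_eq = F / λ = 44.2 / 18.5 = 2.39 K.
t = 3.67 years = 1.16×10^8 s, so t/τ = 2.95.
ΔT(t) = ΔT_eq (1 − e^(−t/τ)) = 2.39 × (1 − e^−2.95) = 2.26 K.

2.3 K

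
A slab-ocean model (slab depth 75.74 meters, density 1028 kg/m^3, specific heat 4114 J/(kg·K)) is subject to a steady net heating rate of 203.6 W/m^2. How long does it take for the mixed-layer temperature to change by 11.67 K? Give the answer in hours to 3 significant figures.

5100 hours

Areal heat capacity C = ρ c_p D = 1028 × 4114 × 75.74 = 3.20×10^8 J/(m^2 K).
Time required: Δt = C ΔT / F = 3.20×10^8 × 11.67 / 203.6 = 1.84×10^7 s.
In hours: 1.84×10^7 s / (3600 s/hour) = 5100 hours.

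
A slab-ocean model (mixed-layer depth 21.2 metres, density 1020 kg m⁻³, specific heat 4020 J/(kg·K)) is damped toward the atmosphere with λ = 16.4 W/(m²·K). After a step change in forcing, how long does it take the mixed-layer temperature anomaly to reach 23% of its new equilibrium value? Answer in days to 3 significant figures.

Areal heat capacity C = ρ c_p D = 1020 × 4020 × 21.2 = 8.69×10^7 J m⁻² K⁻¹.
τ = C / λ = 8.69×10^7 / 16.4 = 5.30×10^6 s.
Fraction reached: 1 − e^(−t/τ) = 0.23 ⇒ t = −τ ln(1 − 0.23) = τ × 0.261.
t = 1.39×10^6 s = 16.0 days.

16.0 days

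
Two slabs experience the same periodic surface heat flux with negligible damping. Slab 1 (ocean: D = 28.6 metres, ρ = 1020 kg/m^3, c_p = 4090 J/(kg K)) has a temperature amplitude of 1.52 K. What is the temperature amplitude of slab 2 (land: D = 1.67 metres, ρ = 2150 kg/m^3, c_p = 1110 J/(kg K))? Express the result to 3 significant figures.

C_ocean = 1.19×10^8 J/(m²·K); C_land = 3.99×10^6 J/(m²·K).
A ∝ 1/C ⇒ A_land = A_ocean × C_ocean/C_land = 1.52 × 29.9 = 45.5 K.

45.5 K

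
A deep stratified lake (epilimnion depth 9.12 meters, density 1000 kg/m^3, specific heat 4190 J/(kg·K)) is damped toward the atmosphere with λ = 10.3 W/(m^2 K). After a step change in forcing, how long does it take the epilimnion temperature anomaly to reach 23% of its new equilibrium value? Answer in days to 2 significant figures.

11 days

Areal heat capacity C = ρ c_p D = 1000 × 4190 × 9.12 = 3.82×10^7 J m⁻² K⁻¹.
τ = C / λ = 3.82×10^7 / 10.3 = 3.71×10^6 s.
Fraction reached: 1 − e^(−t/τ) = 0.23 ⇒ t = −τ ln(1 − 0.23) = τ × 0.261.
t = 9.70×10^5 s = 11.2 days.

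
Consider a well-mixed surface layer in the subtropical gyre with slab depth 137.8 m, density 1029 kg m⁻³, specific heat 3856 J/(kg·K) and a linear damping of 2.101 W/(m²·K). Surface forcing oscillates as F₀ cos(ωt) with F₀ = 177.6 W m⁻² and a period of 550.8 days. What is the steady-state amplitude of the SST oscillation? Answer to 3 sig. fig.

2.46 K

Areal heat capacity C = ρ c_p D = 1029 × 3856 × 137.8 = 5.47×10^8 J/(m^2 K).
Angular frequency ω = 2π / T = 2π / 4.76×10^7 s = 1.32×10^-7 s⁻¹.
√((Cω)² + λ²) = √((72.2)² + 2.101²) = 72.2 W/(m²·K).
Amplitude A = F₀ / √((Cω)²+λ²) = 177.6 / 72.2 = 2.46 K.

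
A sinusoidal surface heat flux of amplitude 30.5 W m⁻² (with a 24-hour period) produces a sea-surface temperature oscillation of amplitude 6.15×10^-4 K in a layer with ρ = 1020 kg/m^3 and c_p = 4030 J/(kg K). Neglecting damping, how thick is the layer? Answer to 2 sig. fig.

ω = 2π / 86400 s = 7.27×10^-5 s⁻¹.
Required C = F₀ / (A ω) = 30.5 / (6.15×10^-4 × 7.27×10^-5) = 6.82×10^8 J/(m²·K).
D = C / (ρ c_p) = 6.82×10^8 / (1020 × 4030) = 166 m.

170 m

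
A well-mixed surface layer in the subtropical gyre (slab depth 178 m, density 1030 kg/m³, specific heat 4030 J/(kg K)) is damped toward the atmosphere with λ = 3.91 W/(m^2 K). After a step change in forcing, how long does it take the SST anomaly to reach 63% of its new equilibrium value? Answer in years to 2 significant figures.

6.0 years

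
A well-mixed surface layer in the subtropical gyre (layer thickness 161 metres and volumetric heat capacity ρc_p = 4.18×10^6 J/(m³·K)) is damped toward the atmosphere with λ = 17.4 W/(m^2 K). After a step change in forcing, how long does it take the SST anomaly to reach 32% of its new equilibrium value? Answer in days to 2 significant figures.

170 days

Areal heat capacity C = ρc_p × D = 4.18×10^6 × 161 = 6.73×10^8 J/(m^2 K).
τ = C / λ = 6.73×10^8 / 17.4 = 3.87×10^7 s.
Fraction reached: 1 − e^(−t/τ) = 0.32 ⇒ t = −τ ln(1 − 0.32) = τ × 0.386.
t = 1.49×10^7 s = 173 days.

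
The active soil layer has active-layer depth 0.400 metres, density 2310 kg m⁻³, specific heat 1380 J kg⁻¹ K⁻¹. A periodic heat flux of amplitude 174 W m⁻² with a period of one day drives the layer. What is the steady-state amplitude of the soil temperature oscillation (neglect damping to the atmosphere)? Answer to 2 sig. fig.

1.9 K

Areal heat capacity C = ρ c_p D = 2310 × 1380 × 0.400 = 1.28×10^6 J/(m^2 K).
Angular frequency ω = 2π / T = 2π / 86400 s = 7.27×10^-5 s⁻¹.
Cω = 1.28×10^6 × 7.27×10^-5 = 92.7 W/(m²·K).
Amplitude A = F₀ / (Cω) = 174 / 92.7 = 1.88 K.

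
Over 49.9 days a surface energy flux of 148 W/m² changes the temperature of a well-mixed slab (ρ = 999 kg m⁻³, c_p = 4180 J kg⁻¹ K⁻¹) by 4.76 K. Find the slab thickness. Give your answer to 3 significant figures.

32.1 m

Heat input Q = F Δt = 148 × 4.31×10^6 s = 6.38×10^8 J/m².
Required areal heat capacity C = Q / ΔT = 1.34×10^8 J/(m²·K).
Depth D = C / (ρ c_p) = 1.34×10^8 / (999 × 4180) = 32.1 m.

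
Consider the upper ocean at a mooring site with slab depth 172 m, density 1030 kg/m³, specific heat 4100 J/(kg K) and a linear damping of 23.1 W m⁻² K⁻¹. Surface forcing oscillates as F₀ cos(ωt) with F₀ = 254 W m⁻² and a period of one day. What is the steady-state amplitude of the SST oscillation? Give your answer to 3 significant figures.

0.00481 K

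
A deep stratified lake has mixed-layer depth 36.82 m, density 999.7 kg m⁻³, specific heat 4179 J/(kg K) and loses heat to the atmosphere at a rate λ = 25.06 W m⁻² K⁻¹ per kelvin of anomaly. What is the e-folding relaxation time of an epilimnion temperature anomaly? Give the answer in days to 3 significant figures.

Areal heat capacity C = ρ c_p D = 999.7 × 4179 × 36.82 = 1.54×10^8 J m⁻² K⁻¹.
Relaxation time τ = C / λ = 1.54×10^8 / 25.06 = 6.14×10^6 s.
In days: 6.14×10^6 s / (86400 s/day) = 71.0 days.

71.0 days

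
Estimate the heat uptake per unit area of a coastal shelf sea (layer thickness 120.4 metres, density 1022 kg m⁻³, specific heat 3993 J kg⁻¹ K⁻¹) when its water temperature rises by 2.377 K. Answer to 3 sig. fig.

1.17×10^9

Areal heat capacity C = ρ c_p D = 1022 × 3993 × 120.4 = 4.91×10^8 J/(m²·K).
ΔQ = C ΔT = 4.91×10^8 × 2.377 = 1.17×10^9 J/m².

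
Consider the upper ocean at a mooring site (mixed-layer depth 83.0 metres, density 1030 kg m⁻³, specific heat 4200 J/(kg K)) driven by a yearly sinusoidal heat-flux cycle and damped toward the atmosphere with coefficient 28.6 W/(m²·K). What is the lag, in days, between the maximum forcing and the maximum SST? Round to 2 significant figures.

Areal heat capacity C = ρ c_p D = 1030 × 4200 × 83.0 = 3.59×10^8 J/(m^2 K).
ω = 2π / 3.15×10^7 s = 1.99×10^-7 s⁻¹.
Phase lag φ = arctan(Cω/λ) = arctan(71.5/28.6) = 1.19 rad.
Time lag = φ / ω = 1.19 / 1.99×10^-7 = 5.98×10^6 s = 69.2 days.

69 days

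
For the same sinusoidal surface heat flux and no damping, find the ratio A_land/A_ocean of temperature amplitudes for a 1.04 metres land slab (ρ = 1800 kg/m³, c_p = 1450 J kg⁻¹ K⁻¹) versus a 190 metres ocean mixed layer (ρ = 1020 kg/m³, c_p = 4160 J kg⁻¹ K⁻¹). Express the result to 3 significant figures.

C_ocean = 1020 × 4160 × 190 = 8.06×10^8 J/(m²·K).
C_land = 1800 × 1450 × 1.04 = 2.71×10^6 J/(m²·K).
Undamped amplitude ∝ 1/C, so A_land/A_ocean = C_ocean/C_land = 297.

297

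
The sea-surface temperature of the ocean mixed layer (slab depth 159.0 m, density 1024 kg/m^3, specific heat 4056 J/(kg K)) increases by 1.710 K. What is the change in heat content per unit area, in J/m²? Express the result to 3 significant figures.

1.13×10^9

Areal heat capacity C = ρ c_p D = 1024 × 4056 × 159.0 = 6.60×10^8 J/(m²·K).
ΔQ = C ΔT = 6.60×10^8 × 1.710 = 1.13×10^9 J/m².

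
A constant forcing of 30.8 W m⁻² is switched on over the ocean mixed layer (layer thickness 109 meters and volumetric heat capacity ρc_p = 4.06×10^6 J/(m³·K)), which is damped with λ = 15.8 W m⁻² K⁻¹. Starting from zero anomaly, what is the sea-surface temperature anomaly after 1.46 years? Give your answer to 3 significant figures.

1.57 K

Areal heat capacity C = ρc_p × D = 4.06×10^6 × 109 = 4.43×10^8 J/(m²·K).
τ = C / λ = 4.43×10^8 / 15.8 = 2.80×10^7 s.
Equilibrium anomaly ΔT_eq = F / λ = 30.8 / 15.8 = 1.95 K.
t = 1.46 years = 4.61×10^7 s, so t/τ = 1.64.
ΔT(t) = ΔT_eq (1 − e^(−t/τ)) = 1.95 × (1 − e^−1.64) = 1.57 K.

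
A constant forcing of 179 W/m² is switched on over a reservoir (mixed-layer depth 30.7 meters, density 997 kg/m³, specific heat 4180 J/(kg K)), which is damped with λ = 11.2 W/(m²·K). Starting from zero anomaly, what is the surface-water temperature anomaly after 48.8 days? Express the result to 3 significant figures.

Areal heat capacity C = ρ c_p D = 997 × 4180 × 30.7 = 1.28×10^8 J m⁻² K⁻¹.
τ = C / λ = 1.28×10^8 / 11.2 = 1.14×10^7 s.
Equilibrium anomaly ΔT_eq = F / λ = 179 / 11.2 = 16.0 K.
t = 48.8 days = 4.22×10^6 s, so t/τ = 0.369.
ΔT(t) = ΔT_eq (1 − e^(−t/τ)) = 16.0 × (1 − e^−0.369) = 4.93 K.

4.93 K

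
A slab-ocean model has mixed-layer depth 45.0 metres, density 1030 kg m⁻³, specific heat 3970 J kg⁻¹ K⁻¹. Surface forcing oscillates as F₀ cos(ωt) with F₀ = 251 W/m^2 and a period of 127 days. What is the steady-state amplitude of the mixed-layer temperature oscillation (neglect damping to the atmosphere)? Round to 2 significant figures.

2.4 K

Areal heat capacity C = ρ c_p D = 1030 × 3970 × 45.0 = 1.84×10^8 J/(m²·K).
Angular frequency ω = 2π / T = 2π / 1.10×10^7 s = 5.73×10^-7 s⁻¹.
Cω = 1.84×10^8 × 5.73×10^-7 = 105 W/(m²·K).
Amplitude A = F₀ / (Cω) = 251 / 105 = 2.38 K.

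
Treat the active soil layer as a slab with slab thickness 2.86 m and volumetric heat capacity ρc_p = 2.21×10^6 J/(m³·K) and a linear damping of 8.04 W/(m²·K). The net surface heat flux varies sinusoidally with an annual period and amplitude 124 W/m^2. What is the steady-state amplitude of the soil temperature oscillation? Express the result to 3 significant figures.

15.2 K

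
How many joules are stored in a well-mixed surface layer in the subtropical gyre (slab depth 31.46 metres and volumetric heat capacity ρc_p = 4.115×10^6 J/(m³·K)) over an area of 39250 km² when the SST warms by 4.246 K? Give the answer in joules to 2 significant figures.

2.2×10^19 J

Areal heat capacity C = ρc_p × D = 4.115×10^6 × 31.46 = 1.29×10^8 J/(m²·K).
Heat per unit area: q = C ΔT = 1.29×10^8 × 4.246 = 5.50×10^8 J/m².
Total heat: Q = q × A = 5.50×10^8 × (39250 × 10⁶ m²) = 2.16×10^19 J.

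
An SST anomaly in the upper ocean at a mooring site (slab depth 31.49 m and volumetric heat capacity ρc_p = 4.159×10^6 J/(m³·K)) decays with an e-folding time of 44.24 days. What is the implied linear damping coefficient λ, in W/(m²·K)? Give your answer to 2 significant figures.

34

Areal heat capacity C = ρc_p × D = 4.159×10^6 × 31.49 = 1.31×10^8 J m⁻² K⁻¹.
τ = 44.24 days = 3.82×10^6 s.
λ = C / τ = 1.31×10^8 / 3.82×10^6 = 34.3 W/(m²·K).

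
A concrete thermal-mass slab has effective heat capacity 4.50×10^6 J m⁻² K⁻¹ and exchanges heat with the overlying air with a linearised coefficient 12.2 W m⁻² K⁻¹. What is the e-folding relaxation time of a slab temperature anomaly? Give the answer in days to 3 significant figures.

Areal heat capacity C = 4.50×10^6 J m⁻² K⁻¹ (given).
Relaxation time τ = C / λ = 4.50×10^6 / 12.2 = 3.69×10^5 s.
In days: 3.69×10^5 s / (86400 s/day) = 4.27 days.

4.27 days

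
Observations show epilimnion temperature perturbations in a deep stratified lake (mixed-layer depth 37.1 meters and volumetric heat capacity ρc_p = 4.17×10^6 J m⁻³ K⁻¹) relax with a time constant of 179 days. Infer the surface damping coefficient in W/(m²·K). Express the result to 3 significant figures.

10.0

Areal heat capacity C = ρc_p × D = 4.17×10^6 × 37.1 = 1.55×10^8 J/(m²·K).
τ = 179 days = 1.55×10^7 s.
λ = C / τ = 1.55×10^8 / 1.55×10^7 = 10.0 W/(m²·K).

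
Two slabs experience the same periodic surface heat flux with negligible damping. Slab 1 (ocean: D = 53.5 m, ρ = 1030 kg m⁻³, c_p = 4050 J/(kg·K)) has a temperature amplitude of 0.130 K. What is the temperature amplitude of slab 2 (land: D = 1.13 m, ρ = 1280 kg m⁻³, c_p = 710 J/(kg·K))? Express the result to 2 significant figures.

C_ocean = 2.23×10^8 J/(m²·K); C_land = 1.03×10^6 J/(m²·K).
A ∝ 1/C ⇒ A_land = A_ocean × C_ocean/C_land = 0.130 × 217 = 28.3 K.

28 K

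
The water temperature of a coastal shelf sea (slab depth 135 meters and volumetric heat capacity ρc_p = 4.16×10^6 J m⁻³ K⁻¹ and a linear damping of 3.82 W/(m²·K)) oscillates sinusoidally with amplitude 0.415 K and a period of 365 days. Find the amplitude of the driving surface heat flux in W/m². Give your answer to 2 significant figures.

Areal heat capacity C = ρc_p × D = 4.16×10^6 × 135 = 5.62×10^8 J/(m²·K).
ω = 2π / 3.15×10^7 s = 1.99×10^-7 s⁻¹.
√((Cω)² + λ²) = √((112)² + 3.82²) = 112 W/(m²·K).
F₀ = A × √((Cω)²+λ²) = 0.415 × 112 = 46.5 W/m².

46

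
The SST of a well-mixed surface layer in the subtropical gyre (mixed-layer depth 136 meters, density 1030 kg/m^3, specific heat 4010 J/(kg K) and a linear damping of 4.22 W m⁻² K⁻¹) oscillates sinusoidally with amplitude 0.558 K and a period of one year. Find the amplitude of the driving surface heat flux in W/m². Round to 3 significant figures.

Areal heat capacity C = ρ c_p D = 1030 × 4010 × 136 = 5.62×10^8 J/(m^2 K).
ω = 2π / 3.15×10^7 s = 1.99×10^-7 s⁻¹.
√((Cω)² + λ²) = √((112)² + 4.22²) = 112 W/(m²·K).
F₀ = A × √((Cω)²+λ²) = 0.558 × 112 = 62.5 W/m².

62.5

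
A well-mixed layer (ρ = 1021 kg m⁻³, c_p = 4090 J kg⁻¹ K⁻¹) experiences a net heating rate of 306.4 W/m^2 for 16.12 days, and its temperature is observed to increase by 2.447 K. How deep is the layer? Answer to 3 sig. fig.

Heat input Q = F Δt = 306.4 × 1.39×10^6 s = 4.27×10^8 J/m².
Required areal heat capacity C = Q / ΔT = 1.74×10^8 J/(m²·K).
Depth D = C / (ρ c_p) = 1.74×10^8 / (1021 × 4090) = 41.8 m.

41.8 m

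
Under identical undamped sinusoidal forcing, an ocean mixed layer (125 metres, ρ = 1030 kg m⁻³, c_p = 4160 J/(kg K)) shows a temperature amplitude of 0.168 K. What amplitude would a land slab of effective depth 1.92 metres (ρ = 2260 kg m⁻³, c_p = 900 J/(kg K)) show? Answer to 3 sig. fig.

23.0 K

C_ocean = 5.36×10^8 J/(m²·K); C_land = 3.91×10^6 J/(m²·K).
A ∝ 1/C ⇒ A_land = A_ocean × C_ocean/C_land = 0.168 × 137 = 23.0 K.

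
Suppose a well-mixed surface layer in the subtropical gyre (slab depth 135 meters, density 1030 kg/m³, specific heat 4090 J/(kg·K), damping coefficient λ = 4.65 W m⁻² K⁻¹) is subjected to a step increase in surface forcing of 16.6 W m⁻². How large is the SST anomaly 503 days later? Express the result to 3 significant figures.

1.07 K

Areal heat capacity C = ρ c_p D = 1030 × 4090 × 135 = 5.69×10^8 J/(m^2 K).
τ = C / λ = 5.69×10^8 / 4.65 = 1.22×10^8 s.
Equilibrium anomaly ΔT_eq = F / λ = 16.6 / 4.65 = 3.57 K.
t = 503 days = 4.35×10^7 s, so t/τ = 0.355.
ΔT(t) = ΔT_eq (1 − e^(−t/τ)) = 3.57 × (1 − e^−0.355) = 1.07 K.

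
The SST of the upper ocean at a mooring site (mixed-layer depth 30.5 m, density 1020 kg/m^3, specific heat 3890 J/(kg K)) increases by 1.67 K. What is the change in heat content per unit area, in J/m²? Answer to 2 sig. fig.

Areal heat capacity C = ρ c_p D = 1020 × 3890 × 30.5 = 1.21×10^8 J/(m²·K).
ΔQ = C ΔT = 1.21×10^8 × 1.67 = 2.02×10^8 J/m².

2.0×10^8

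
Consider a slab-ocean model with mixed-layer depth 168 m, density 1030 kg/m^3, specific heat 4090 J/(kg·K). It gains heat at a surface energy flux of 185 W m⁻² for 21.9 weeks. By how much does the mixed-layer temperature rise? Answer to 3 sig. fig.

Areal heat capacity C = ρ c_p D = 1030 × 4090 × 168 = 7.08×10^8 J/(m^2 K).
Net heat input Q = F Δt = 185 × (21.9 weeks × 6.048×10^5 s/week) = 2.45×10^9 J/m².
ΔT = Q / C = 2.45×10^9 / 7.08×10^8 = 3.46 K.

3.46 K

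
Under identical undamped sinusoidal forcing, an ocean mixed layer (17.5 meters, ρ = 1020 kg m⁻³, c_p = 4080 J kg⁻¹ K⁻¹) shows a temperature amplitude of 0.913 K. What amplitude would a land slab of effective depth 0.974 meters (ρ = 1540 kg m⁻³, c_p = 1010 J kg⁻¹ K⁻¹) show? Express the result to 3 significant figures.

C_ocean = 7.28×10^7 J/(m²·K); C_land = 1.51×10^6 J/(m²·K).
A ∝ 1/C ⇒ A_land = A_ocean × C_ocean/C_land = 0.913 × 48.1 = 43.9 K.

43.9 K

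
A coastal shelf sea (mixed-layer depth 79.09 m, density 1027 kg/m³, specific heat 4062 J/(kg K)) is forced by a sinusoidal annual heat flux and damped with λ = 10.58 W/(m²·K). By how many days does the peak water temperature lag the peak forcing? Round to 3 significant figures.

Areal heat capacity C = ρ c_p D = 1027 × 4062 × 79.09 = 3.30×10^8 J m⁻² K⁻¹.
ω = 2π / 3.15×10^7 s = 1.99×10^-7 s⁻¹.
Phase lag φ = arctan(Cω/λ) = arctan(65.7/10.58) = 1.41 rad.
Time lag = φ / ω = 1.41 / 1.99×10^-7 = 7.08×10^6 s = 82.0 days.

82.0 days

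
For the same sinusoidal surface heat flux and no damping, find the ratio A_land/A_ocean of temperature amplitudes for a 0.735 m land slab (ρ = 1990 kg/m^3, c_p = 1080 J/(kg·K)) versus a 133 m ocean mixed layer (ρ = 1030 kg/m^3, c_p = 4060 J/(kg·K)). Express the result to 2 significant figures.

C_ocean = 1030 × 4060 × 133 = 5.56×10^8 J/(m²·K).
C_land = 1990 × 1080 × 0.735 = 1.58×10^6 J/(m²·K).
Undamped amplitude ∝ 1/C, so A_land/A_ocean = C_ocean/C_land = 352.

350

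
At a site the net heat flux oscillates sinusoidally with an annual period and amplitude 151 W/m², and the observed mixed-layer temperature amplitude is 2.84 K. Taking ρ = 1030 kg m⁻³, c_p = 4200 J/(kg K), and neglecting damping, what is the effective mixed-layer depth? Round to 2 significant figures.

62 m

ω = 2π / 3.15×10^7 s = 1.99×10^-7 s⁻¹.
Required C = F₀ / (A ω) = 151 / (2.84 × 1.99×10^-7) = 2.67×10^8 J/(m²·K).
D = C / (ρ c_p) = 2.67×10^8 / (1030 × 4200) = 61.7 m.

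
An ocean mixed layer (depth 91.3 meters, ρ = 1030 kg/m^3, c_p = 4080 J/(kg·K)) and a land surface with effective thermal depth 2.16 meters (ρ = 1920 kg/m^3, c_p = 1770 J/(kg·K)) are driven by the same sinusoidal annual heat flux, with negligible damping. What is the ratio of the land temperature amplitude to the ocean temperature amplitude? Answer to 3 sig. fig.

C_ocean = 1030 × 4080 × 91.3 = 3.84×10^8 J/(m²·K).
C_land = 1920 × 1770 × 2.16 = 7.34×10^6 J/(m²·K).
Undamped amplitude ∝ 1/C, so A_land/A_ocean = C_ocean/C_land = 52.3.

52.3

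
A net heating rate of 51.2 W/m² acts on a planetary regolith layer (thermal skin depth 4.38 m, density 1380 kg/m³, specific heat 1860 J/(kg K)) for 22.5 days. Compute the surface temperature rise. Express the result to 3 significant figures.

Areal heat capacity C = ρ c_p D = 1380 × 1860 × 4.38 = 1.12×10^7 J m⁻² K⁻¹.
Net heat input Q = F Δt = 51.2 × (22.5 days × 86400 s/day) = 9.95×10^7 J/m².
ΔT = Q / C = 9.95×10^7 / 1.12×10^7 = 8.85 K.

8.85 K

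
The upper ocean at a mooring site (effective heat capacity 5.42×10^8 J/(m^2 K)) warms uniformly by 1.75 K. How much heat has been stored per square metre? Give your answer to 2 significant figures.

9.5×10^8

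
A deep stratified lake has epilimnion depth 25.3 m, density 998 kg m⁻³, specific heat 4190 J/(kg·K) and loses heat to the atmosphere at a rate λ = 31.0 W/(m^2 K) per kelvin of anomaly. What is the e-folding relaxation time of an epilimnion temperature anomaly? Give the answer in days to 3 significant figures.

Areal heat capacity C = ρ c_p D = 998 × 4190 × 25.3 = 1.06×10^8 J m⁻² K⁻¹.
Relaxation time τ = C / λ = 1.06×10^8 / 31.0 = 3.41×10^6 s.
In days: 3.41×10^6 s / (86400 s/day) = 39.5 days.

39.5 days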